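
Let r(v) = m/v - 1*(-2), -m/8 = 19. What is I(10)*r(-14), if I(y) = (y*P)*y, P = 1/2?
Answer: 4500/7 ≈ 642.86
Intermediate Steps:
m = -152 (m = -8*19 = -152)
P = 1/2 ≈ 0.50000
I(y) = y**2/2 (I(y) = (y*(1/2))*y = (y/2)*y = y**2/2)
r(v) = 2 - 152/v (r(v) = -152/v - 1*(-2) = -152/v + 2 = 2 - 152/v)
I(10)*r(-14) = ((1/2)*10**2)*(2 - 152/(-14)) = ((1/2)*100)*(2 - 152*(-1/14)) = 50*(2 + 76/7) = 50*(90/7) = 4500/7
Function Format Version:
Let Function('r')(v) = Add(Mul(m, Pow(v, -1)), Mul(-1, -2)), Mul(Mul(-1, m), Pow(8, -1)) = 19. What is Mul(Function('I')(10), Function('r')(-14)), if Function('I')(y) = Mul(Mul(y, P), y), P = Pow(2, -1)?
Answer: Rational(4500, 7) ≈ 642.86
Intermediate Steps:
m = -152 (m = Mul(-8, 19) = -152)
P = Rational(1, 2) ≈ 0.50000
Function('I')(y) = Mul(Rational(1, 2), Pow(y, 2)) (Function('I')(y) = Mul(Mul(y, Rational(1, 2)), y) = Mul(Mul(Rational(1, 2), y), y) = Mul(Rational(1, 2), Pow(y, 2)))
Function('r')(v) = Add(2, Mul(-152, Pow(v, -1))) (Function('r')(v) = Add(Mul(-152, Pow(v, -1)), Mul(-1, -2)) = Add(Mul(-152, Pow(v, -1)), 2) = Add(2, Mul(-152, Pow(v, -1))))
Mul(Function('I')(10), Function('r')(-14)) = Mul(Mul(Rational(1, 2), Pow(10, 2)), Add(2, Mul(-152, Pow(-14, -1)))) = Mul(Mul(Rational(1, 2), 100), Add(2, Mul(-152, Rational(-1, 14)))) = Mul(50, Add(2, Rational(76, 7))) = Mul(50, Rational(90, 7)) = Rational(4500, 7)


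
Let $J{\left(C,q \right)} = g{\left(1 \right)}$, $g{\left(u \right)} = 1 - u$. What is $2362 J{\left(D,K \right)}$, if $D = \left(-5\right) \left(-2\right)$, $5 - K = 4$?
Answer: $0$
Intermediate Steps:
$K = 1$ ($K = 5 - 4 = 1$)
$D = 10$
$J{\left(C,q \right)} = 0$ ($J{\left(C,q \right)} = 1 - 1 = 0$)
$2362 J{\left(D,K \right)} = 2362 \cdot 0 = 0$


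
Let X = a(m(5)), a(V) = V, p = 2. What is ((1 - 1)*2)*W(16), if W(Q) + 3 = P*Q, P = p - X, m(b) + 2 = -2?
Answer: 0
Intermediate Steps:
m(b) = -4 (m(b) = -2 - 2 = -4)
X = -4
P = 6 (P = 2 - 1*(-4) = 2 + 4 = 6)
W(Q) = -3 + 6*Q
((1 - 1)*2)*W(16) = ((1 - 1)*2)*(-3 + 6*16) = (0*2)*(-3 + 96) = 0*93 = 0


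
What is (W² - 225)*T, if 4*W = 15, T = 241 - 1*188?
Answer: -178875/16 ≈ -11180.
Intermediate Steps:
T = 53 (T = 241 - 188 = 53)
W = 15/4 (W = (¼)*15 = 15/4 ≈ 3.7500)
(W² - 225)*T = ((15/4)² - 225)*53 = (225/16 - 225)*53 = -3375/16*53 = -178875/16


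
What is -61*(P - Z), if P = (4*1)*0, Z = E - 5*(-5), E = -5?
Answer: 1220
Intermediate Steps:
Z = 20 (Z = -5 - 5*(-5) = -5 + 25 = 20)
P = 0 (P = 4*0 = 0)
-61*(P - Z) = -61*(0 - 1*20) = -61*(0 - 20) = -61*(-20) = 1220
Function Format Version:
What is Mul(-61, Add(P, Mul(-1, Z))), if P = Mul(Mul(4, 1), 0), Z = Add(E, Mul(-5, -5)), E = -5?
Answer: 1220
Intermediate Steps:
Z = 20 (Z = Add(-5, Mul(-5, -5)) = Add(-5, 25) = 20)
P = 0 (P = Mul(4, 0) = 0)
Mul(-61, Add(P, Mul(-1, Z))) = Mul(-61, Add(0, Mul(-1, 20))) = Mul(-61, Add(0, -20)) = Mul(-61, -20) = 1220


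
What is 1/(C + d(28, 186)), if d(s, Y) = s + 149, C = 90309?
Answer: 1/90486 ≈ 1.1051e-5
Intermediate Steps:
d(s, Y) = 149 + s
1/(C + d(28, 186)) = 1/(90309 + (149 + 28)) = 1/(90309 + 177) = 1/90486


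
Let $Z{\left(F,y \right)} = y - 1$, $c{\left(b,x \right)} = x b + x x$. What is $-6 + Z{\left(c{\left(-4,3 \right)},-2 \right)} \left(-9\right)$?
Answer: $21$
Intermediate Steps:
$c{\left(b,x \right)} = x^{2} + b x$ ($c{\left(b,x \right)} = b x + x^{2} = x^{2} + b x$)
$Z{\left(F,y \right)} = -1 + y$
$-6 + Z{\left(c{\left(-4,3 \right)},-2 \right)} \left(-9\right) = -6 + \left(-1 - 2\right) \left(-9\right) = -6 - -27 = -6 + 27 = 21$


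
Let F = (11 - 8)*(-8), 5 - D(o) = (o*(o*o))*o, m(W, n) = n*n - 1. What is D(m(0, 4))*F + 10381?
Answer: 1225261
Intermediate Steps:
m(W, n) = -1 + n² (m(W, n) = n² - 1 = -1 + n²)
D(o) = 5 - o⁴ (D(o) = 5 - o*(o*o)*o = 5 - o*o²*o = 5 - o³*o = 5 - o⁴)
F = -24 (F = 3*(-8) = -24)
D(m(0, 4))*F + 10381 = (5 - (-1 + 4²)⁴)*(-24) + 10381 = (5 - (-1 + 16)⁴)*(-24) + 10381 = (5 - 1*15⁴)*(-24) + 10381 = (5 - 1*50625)*(-24) + 10381 = (5 - 50625)*(-24) + 10381 = -50620*(-24) + 10381 = 1214880 + 10381 = 1225261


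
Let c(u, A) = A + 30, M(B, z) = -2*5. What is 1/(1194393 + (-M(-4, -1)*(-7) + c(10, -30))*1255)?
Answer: 1/1106543 ≈ 9.0372e-7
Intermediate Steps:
M(B, z) = -10
c(u, A) = 30 + A
1/(1194393 + (-M(-4, -1)*(-7) + c(10, -30))*1255) = 1/(1194393 + (-1*(-10)*(-7) + (30 - 30))*1255) = 1/(1194393 + (10*(-7) + 0)*1255) = 1/(1194393 + (-70 + 0)*1255) = 1/(1194393 - 70*1255) = 1/(1194393 - 87850) = 1/1106543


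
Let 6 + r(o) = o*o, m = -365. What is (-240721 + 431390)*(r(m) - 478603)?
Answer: -65854021896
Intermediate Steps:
r(o) = -6 + o² (r(o) = -6 + o*o = -6 + o²)
(-240721 + 431390)*(r(m) - 478603) = (-240721 + 431390)*((-6 + (-365)²) - 478603) = 190669*((-6 + 133225) - 478603) = 190669*(133219 - 478603) = 190669*(-345384) = -65854021896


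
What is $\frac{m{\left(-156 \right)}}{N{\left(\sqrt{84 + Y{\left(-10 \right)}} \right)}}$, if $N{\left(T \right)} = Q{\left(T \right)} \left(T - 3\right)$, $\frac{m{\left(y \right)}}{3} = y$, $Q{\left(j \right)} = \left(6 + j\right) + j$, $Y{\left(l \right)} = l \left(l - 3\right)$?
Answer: $- \frac{234}{205} \approx -1.1415$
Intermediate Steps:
$Y{\left(l \right)} = l \left(-3 + l\right)$
$Q{\left(j \right)} = 6 + 2 j$
$m{\left(y \right)} = 3 y$
$N{\left(T \right)} = \left(-3 + T\right) \left(6 + 2 T\right)$ ($N{\left(T \right)} = \left(6 + 2 T\right) \left(T - 3\right) = \left(6 + 2 T\right) \left(-3 + T\right) = \left(-3 + T\right) \left(6 + 2 T\right)$)
$\frac{m{\left(-156 \right)}}{N{\left(\sqrt{84 + Y{\left(-10 \right)}} \right)}} = \frac{3 \left(-156\right)}{-18 + 2 \left(\sqrt{84 - 10 \left(-3 - 10\right)}\right)^{2}} = - \frac{468}{-18 + 2 \left(\sqrt{84 - -130}\right)^{2}} = - \frac{468}{-18 + 2 \left(\sqrt{84 + 130}\right)^{2}} = - \frac{468}{-18 + 2 \left(\sqrt{214}\right)^{2}} = - \frac{468}{-18 + 2 \cdot 214} = - \frac{468}{-18 + 428} = - \frac{468}{410} = \left(-468\right) \frac{1}{410} = - \frac{234}{205}$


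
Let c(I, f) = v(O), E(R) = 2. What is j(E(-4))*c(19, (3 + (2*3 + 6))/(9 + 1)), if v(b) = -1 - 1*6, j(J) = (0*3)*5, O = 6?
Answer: 0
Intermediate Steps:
j(J) = 0 (j(J) = 0*5 = 0)
v(b) = -7 (v(b) = -1 - 6 = -7)
c(I, f) = -7
j(E(-4))*c(19, (3 + (2*3 + 6))/(9 + 1)) = 0*(-7) = 0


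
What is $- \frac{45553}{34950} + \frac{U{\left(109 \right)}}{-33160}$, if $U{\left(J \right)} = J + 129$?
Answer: $- \frac{75942779}{57947100} \approx -1.3106$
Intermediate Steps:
$U{\left(J \right)} = 129 + J$
$- \frac{45553}{34950} + \frac{U{\left(109 \right)}}{-33160} = - \frac{45553}{34950} + \frac{129 + 109}{-33160} = \left(-45553\right) \frac{1}{34950} + 238 \left(- \frac{1}{33160}\right) = - \frac{45553}{34950} - \frac{119}{16580} = - \frac{75942779}{57947100}$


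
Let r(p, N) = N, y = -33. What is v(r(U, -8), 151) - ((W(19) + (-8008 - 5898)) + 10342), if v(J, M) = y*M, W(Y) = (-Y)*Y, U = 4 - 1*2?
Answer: -1058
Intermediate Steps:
U = 2 (U = 4 - 2 = 2)
W(Y) = -Y²
v(J, M) = -33*M
v(r(U, -8), 151) - ((W(19) + (-8008 - 5898)) + 10342) = -33*151 - ((-1*19² + (-8008 - 5898)) + 10342) = -4983 - ((-1*361 - 13906) + 10342) = -4983 - ((-361 - 13906) + 10342) = -4983 - (-14267 + 10342) = -4983 - 1*(-3925) = -4983 + 3925 = -1058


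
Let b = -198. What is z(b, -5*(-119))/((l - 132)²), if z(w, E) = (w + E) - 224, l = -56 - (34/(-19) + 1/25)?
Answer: 39033125/7826763961 ≈ 0.0049871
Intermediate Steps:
l = -25769/475 (l = -56 - (34*(-1/19) + 1*(1/25)) = -56 - (-34/19 + 1/25) = -56 - 1*(-831/475) = -56 + 831/475 = -25769/475 ≈ -54.251)
z(w, E) = -224 + E + w (z(w, E) = (E + w) - 224 = -224 + E + w)
z(b, -5*(-119))/((l - 132)²) = (-224 - 5*(-119) - 198)/((-25769/475 - 132)²) = (-224 + 595 - 198)/((-88469/475)²) = 173/(7826763961/225625) = 173*(225625/7826763961) = 39033125/7826763961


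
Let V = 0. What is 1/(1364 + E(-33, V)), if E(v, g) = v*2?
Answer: 1/1298 ≈ 0.00077042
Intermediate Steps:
E(v, g) = 2*v
1/(1364 + E(-33, V)) = 1/(1364 + 2*(-33)) = 1/(1364 - 66) = 1/1298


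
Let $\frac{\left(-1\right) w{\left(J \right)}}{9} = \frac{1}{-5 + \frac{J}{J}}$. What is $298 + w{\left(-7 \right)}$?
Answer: $\frac{1201}{4} \approx 300.25$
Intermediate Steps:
$w{\left(J \right)} = \frac{9}{4}$ ($w{\left(J \right)} = - \frac{9}{-5 + \frac{J}{J}} = - \frac{9}{-5 + 1} = - \frac{9}{-4} = \left(-9\right) \left(- \frac{1}{4}\right) = \frac{9}{4}$)
$298 + w{\left(-7 \right)} = 298 + \frac{9}{4} = \frac{1201}{4}$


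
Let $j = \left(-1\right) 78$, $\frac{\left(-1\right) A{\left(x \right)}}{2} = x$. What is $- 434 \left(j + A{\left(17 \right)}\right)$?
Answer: $48608$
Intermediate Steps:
$A{\left(x \right)} = - 2 x$
$j = -78$
$- 434 \left(j + A{\left(17 \right)}\right) = - 434 \left(-78 - 34\right) = \left(-434\right) \left(-112\right) = 48608$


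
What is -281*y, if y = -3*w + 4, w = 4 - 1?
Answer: 1405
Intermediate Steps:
w = 3
y = -5 (y = -3*3 + 4 = -9 + 4 = -5)
-281*y = -281*(-5) = 1405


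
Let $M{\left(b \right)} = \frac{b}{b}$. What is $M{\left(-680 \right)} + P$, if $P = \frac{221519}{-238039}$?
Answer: $\frac{16520}{238039} \approx 0.0694$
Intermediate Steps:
$P = - \frac{221519}{238039}$ ($P = 221519 \left(- \frac{1}{238039}\right) = - \frac{221519}{238039} \approx -0.9306$)
$M{\left(b \right)} = 1$
$M{\left(-680 \right)} + P = 1 - \frac{221519}{238039} = \frac{16520}{238039}$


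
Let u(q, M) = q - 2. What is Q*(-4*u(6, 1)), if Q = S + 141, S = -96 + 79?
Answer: -1984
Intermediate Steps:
S = -17
u(q, M) = -2 + q
Q = 124 (Q = -17 + 141 = 124)
Q*(-4*u(6, 1)) = 124*(-4*(-2 + 6)) = 124*(-4*4) = 124*(-16) = -1984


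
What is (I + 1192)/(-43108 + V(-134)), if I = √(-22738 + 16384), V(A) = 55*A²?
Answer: 149/118059 + I*√706/314824 ≈ 0.0012621 + 8.4398e-5*I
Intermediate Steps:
I = 3*I*√706 (I = √(-6354) = 3*I*√706 ≈ 79.712*I)
(I + 1192)/(-43108 + V(-134)) = (3*I*√706 + 1192)/(-43108 + 55*(-134)²) = (1192 + 3*I*√706)/(-43108 + 55*17956) = (1192 + 3*I*√706)/(-43108 + 987580) = (1192 + 3*I*√706)/944472 = (1192 + 3*I*√706)*(1/944472) = 149/118059 + I*√706/314824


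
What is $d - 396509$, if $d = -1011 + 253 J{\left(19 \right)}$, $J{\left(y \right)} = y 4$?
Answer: $-378292$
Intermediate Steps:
$J{\left(y \right)} = 4 y$
$d = 18217$ ($d = -1011 + 253 \cdot 4 \cdot 19 = -1011 + 253 \cdot 76 = -1011 + 19228 = 18217$)
$d - 396509 = 18217 - 396509 = -378292$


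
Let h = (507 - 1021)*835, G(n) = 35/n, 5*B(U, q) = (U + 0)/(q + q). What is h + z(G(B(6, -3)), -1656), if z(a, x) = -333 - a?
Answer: -429348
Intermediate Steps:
B(U, q) = U/(10*q) (B(U, q) = ((U + 0)/(q + q))/5 = (U/((2*q)))/5 = (U*(1/(2*q)))/5 = (U/(2*q))/5 = U/(10*q))
h = -429190 (h = -514*835 = -429190)
h + z(G(B(6, -3)), -1656) = -429190 + (-333 - 35/((1/10)*6/(-3))) = -429190 + (-333 - 35/((1/10)*6*(-1/3))) = -429190 + (-333 - 35/(-1/5)) = -429190 + (-333 - 35*(-5)) = -429190 + (-333 - 1*(-175)) = -429190 + (-333 + 175) = -429190 - 158 = -429348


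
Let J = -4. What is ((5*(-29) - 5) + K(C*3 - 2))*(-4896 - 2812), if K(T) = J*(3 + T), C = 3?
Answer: 1464520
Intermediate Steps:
K(T) = -12 - 4*T (K(T) = -4*(3 + T) = -12 - 4*T)
((5*(-29) - 5) + K(C*3 - 2))*(-4896 - 2812) = ((5*(-29) - 5) + (-12 - 4*(3*3 - 2)))*(-4896 - 2812) = ((-145 - 5) + (-12 - 4*(9 - 2)))*(-7708) = (-150 + (-12 - 4*7))*(-7708) = (-150 + (-12 - 28))*(-7708) = (-150 - 40)*(-7708) = -190*(-7708) = 1464520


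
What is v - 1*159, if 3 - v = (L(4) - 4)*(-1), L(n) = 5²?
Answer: -135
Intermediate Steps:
L(n) = 25
v = 24 (v = 3 - (25 - 4)*(-1) = 3 - 21*(-1) = 3 - 1*(-21) = 3 + 21 = 24)
v - 1*159 = 24 - 1*159 = 24 - 159 = -135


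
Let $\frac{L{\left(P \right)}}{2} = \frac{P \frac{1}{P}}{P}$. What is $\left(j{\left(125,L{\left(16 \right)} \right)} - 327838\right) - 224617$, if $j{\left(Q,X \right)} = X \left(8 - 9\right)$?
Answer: $- \frac{4419641}{8} \approx -5.5246 \cdot 10^{5}$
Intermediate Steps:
$L{\left(P \right)} = \frac{2}{P}$ ($L{\left(P \right)} = 2 \frac{P \frac{1}{P}}{P} = 2 \cdot 1 \frac{1}{P} = \frac{2}{P}$)
$j{\left(Q,X \right)} = - X$ ($j{\left(Q,X \right)} = X \left(-1\right) = - X$)
$\left(j{\left(125,L{\left(16 \right)} \right)} - 327838\right) - 224617 = \left(- \frac{2}{16} - 327838\right) - 224617 = \left(\left(-1\right) \frac{1}{8} - 327838\right) - 224617 = \left(- \frac{1}{8} - 327838\right) - 224617 = - \frac{2622705}{8} - 224617 = - \frac{4419641}{8}$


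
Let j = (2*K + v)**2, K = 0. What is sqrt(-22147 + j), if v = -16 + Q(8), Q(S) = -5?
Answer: I*sqrt(21706) ≈ 147.33*I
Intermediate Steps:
v = -21 (v = -16 - 5 = -21)
j = 441 (j = (2*0 - 21)**2 = (0 - 21)**2 = (-21)**2 = 441)
sqrt(-22147 + j) = sqrt(-22147 + 441) = sqrt(-21706) = I*sqrt(21706)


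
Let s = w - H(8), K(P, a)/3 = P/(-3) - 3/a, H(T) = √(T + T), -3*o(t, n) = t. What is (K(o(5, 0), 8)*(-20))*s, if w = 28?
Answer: -260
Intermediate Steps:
o(t, n) = -t/3
H(T) = √2*√T (H(T) = √(2*T) = √2*√T)
K(P, a) = -P - 9/a (K(P, a) = 3*(P/(-3) - 3/a) = 3*(P*(-⅓) - 3/a) = 3*(-P/3 - 3/a) = 3*(-3/a - P/3) = -P - 9/a)
s = 24 (s = 28 - √2*√8 = 28 - √2*2*√2 = 28 - 1*4 = 28 - 4 = 24)
(K(o(5, 0), 8)*(-20))*s = ((-(-1)*5/3 - 9/8)*(-20))*24 = ((-1*(-5/3) - 9*⅛)*(-20))*24 = ((5/3 - 9/8)*(-20))*24 = ((13/24)*(-20))*24 = -65/6*24 = -260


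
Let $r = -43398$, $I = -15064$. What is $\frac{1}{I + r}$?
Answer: $- \frac{1}{58462} \approx -1.7105 \cdot 10^{-5}$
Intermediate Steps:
$\frac{1}{I + r} = \frac{1}{-15064 - 43398} = \frac{1}{-58462} = - \frac{1}{58462}$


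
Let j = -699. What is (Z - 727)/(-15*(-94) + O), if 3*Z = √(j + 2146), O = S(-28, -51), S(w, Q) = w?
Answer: -727/1382 + √1447/4146 ≈ -0.51687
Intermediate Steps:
O = -28
Z = √1447/3 (Z = √(-699 + 2146)/3 = √1447/3 ≈ 12.680)
(Z - 727)/(-15*(-94) + O) = (√1447/3 - 727)/(-15*(-94) - 28) = (-727 + √1447/3)/(1410 - 28) = (-727 + √1447/3)/1382 = (-727 + √1447/3)*(1/1382) = -727/1382 + √1447/4146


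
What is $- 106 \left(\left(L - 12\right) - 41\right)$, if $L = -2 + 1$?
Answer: $5724$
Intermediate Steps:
$L = -1$
$- 106 \left(\left(L - 12\right) - 41\right) = - 106 \left(\left(-1 - 12\right) - 41\right) = - 106 \left(-13 - 41\right) = \left(-106\right) \left(-54\right) = 5724$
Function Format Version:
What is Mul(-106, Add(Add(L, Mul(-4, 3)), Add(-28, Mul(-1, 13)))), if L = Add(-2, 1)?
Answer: 5724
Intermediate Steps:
L = -1
Mul(-106, Add(Add(L, Mul(-4, 3)), Add(-28, Mul(-1, 13)))) = Mul(-106, Add(Add(-1, Mul(-4, 3)), Add(-28, Mul(-1, 13)))) = Mul(-106, Add(Add(-1, -12), Add(-28, -13))) = Mul(-106, Add(-13, -41)) = Mul(-106, -54) = 5724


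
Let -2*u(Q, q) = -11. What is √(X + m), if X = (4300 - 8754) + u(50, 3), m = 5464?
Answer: √4062/2 ≈ 31.867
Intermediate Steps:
u(Q, q) = 11/2 (u(Q, q) = -½*(-11) = 11/2)
X = -8897/2 (X = (4300 - 8754) + 11/2 = -4454 + 11/2 = -8897/2 ≈ -4448.5)
√(X + m) = √(-8897/2 + 5464) = √(2031/2) = √4062/2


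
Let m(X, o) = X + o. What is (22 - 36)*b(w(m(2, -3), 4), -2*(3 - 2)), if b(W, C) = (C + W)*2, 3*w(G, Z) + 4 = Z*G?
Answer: 392/3 ≈ 130.67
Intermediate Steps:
w(G, Z) = -4/3 + G*Z/3 (w(G, Z) = -4/3 + (Z*G)/3 = -4/3 + (G*Z)/3 = -4/3 + G*Z/3)
b(W, C) = 2*C + 2*W
(22 - 36)*b(w(m(2, -3), 4), -2*(3 - 2)) = (22 - 36)*(2*(-2*(3 - 2)) + 2*(-4/3 + (1/3)*(2 - 3)*4)) = -14*(2*(-2*1) + 2*(-4/3 + (1/3)*(-1)*4)) = -14*(2*(-2) + 2*(-4/3 - 4/3)) = -14*(-4 + 2*(-8/3)) = -14*(-4 - 16/3) = -14*(-28/3) = 392/3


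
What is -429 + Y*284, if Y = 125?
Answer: 35071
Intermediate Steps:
-429 + Y*284 = -429 + 125*284 = -429 + 35500 = 35071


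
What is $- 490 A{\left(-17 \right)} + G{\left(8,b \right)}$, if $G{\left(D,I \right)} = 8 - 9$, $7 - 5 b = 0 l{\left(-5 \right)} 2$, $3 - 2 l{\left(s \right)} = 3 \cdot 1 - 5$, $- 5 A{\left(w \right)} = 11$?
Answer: $1077$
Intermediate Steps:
$A{\left(w \right)} = - \frac{11}{5}$ ($A{\left(w \right)} = \left(- \frac{1}{5}\right) 11 = - \frac{11}{5}$)
$l{\left(s \right)} = \frac{5}{2}$ ($l{\left(s \right)} = \frac{3}{2} - \frac{3 \cdot 1 - 5}{2} = \frac{3}{2} - \frac{3 - 5}{2} = \frac{3}{2} - -1 = \frac{3}{2} + 1 = \frac{5}{2}$)
$b = \frac{7}{5}$ ($b = \frac{7}{5} - \frac{0 \cdot \frac{5}{2} \cdot 2}{5} = \frac{7}{5} - \frac{0 \cdot 2}{5} = \frac{7}{5} - 0 = \frac{7}{5} + 0 = \frac{7}{5} \approx 1.4$)
$G{\left(D,I \right)} = -1$ ($G{\left(D,I \right)} = 8 - 9 = -1$)
$- 490 A{\left(-17 \right)} + G{\left(8,b \right)} = \left(-490\right) \left(- \frac{11}{5}\right) - 1 = 1078 - 1 = 1077$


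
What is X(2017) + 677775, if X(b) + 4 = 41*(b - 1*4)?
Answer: 760304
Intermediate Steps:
X(b) = -168 + 41*b (X(b) = -4 + 41*(b - 1*4) = -4 + 41*(b - 4) = -4 + 41*(-4 + b) = -4 + (-164 + 41*b) = -168 + 41*b)
X(2017) + 677775 = (-168 + 41*2017) + 677775 = (-168 + 82697) + 677775 = 82529 + 677775 = 760304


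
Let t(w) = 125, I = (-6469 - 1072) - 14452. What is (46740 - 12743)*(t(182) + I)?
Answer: -743446396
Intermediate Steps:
I = -21993 (I = -7541 - 14452 = -21993)
(46740 - 12743)*(t(182) + I) = (46740 - 12743)*(125 - 21993) = 33997*(-21868) = -743446396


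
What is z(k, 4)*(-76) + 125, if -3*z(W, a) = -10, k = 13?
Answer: -385/3 ≈ -128.33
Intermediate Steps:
z(W, a) = 10/3 (z(W, a) = -⅓*(-10) = 10/3)
z(k, 4)*(-76) + 125 = (10/3)*(-76) + 125 = -760/3 + 125 = -385/3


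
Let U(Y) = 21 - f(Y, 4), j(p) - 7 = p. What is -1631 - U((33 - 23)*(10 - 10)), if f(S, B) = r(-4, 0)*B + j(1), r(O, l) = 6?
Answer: -1620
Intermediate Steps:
j(p) = 7 + p
f(S, B) = 8 + 6*B (f(S, B) = 6*B + (7 + 1) = 6*B + 8 = 8 + 6*B)
U(Y) = -11 (U(Y) = 21 - (8 + 6*4) = 21 - (8 + 24) = 21 - 1*32 = 21 - 32 = -11)
-1631 - U((33 - 23)*(10 - 10)) = -1631 - 1*(-11) = -1631 + 11 = -1620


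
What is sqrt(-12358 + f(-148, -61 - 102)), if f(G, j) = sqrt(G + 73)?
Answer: sqrt(-12358 + 5*I*sqrt(3)) ≈ 0.0389 + 111.17*I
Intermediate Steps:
f(G, j) = sqrt(73 + G)
sqrt(-12358 + f(-148, -61 - 102)) = sqrt(-12358 + sqrt(73 - 148)) = sqrt(-12358 + sqrt(-75)) = sqrt(-12358 + 5*I*sqrt(3))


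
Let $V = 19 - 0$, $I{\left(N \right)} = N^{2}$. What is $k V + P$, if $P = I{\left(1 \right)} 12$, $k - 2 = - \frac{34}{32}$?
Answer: $\frac{477}{16} \approx 29.813$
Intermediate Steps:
$k = \frac{15}{16}$ ($k = 2 - \frac{34}{32} = 2 - \frac{17}{16} = \frac{15}{16} \approx 0.9375$)
$V = 19$ ($V = 19 + 0 = 19$)
$P = 12$ ($P = 1^{2} \cdot 12 = 1 \cdot 12 = 12$)
$k V + P = \frac{15}{16} \cdot 19 + 12 = \frac{285}{16} + 12 = \frac{477}{16}$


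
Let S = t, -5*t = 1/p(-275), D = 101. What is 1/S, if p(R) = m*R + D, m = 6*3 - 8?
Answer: 13245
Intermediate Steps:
m = 10 (m = 18 - 8 = 10)
p(R) = 101 + 10*R (p(R) = 10*R + 101 = 101 + 10*R)
t = 1/13245 (t = -1/(5*(101 + 10*(-275))) = -1/(5*(101 - 2750)) = -⅕/(-2649) = -⅕*(-1/2649) = 1/13245 ≈ 7.5500e-5)
S = 1/13245 ≈ 7.5500e-5
1/S = 1/(1/13245) = 13245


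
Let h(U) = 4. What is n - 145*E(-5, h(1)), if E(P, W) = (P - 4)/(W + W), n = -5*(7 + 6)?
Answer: 785/8 ≈ 98.125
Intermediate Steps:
n = -65 (n = -5*13 = -65)
E(P, W) = (-4 + P)/(2*W) (E(P, W) = (-4 + P)/((2*W)) = (-4 + P)*(1/(2*W)) = (-4 + P)/(2*W))
n - 145*E(-5, h(1)) = -65 - 145*(-4 - 5)/(2*4) = -65 - 145*(-9)/(2*4) = -65 - 145*(-9/8) = -65 + 1305/8 = 785/8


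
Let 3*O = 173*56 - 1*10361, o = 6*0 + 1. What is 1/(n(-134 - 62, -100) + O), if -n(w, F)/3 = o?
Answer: -3/682 ≈ -0.0043988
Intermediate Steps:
o = 1 (o = 0 + 1 = 1)
n(w, F) = -3 (n(w, F) = -3*1 = -3)
O = -673/3 (O = (173*56 - 1*10361)/3 = (9688 - 10361)/3 = (⅓)*(-673) = -673/3 ≈ -224.33)
1/(n(-134 - 62, -100) + O) = 1/(-3 - 673/3) = 1/(-682/3) = -3/682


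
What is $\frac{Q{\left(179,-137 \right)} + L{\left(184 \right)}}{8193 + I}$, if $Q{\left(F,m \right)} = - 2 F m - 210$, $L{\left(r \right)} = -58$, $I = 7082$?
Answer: $\frac{48778}{15275} \approx 3.1933$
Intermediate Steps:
$Q{\left(F,m \right)} = -210 - 2 F m$ ($Q{\left(F,m \right)} = - 2 F m - 210 = -210 - 2 F m$)
$\frac{Q{\left(179,-137 \right)} + L{\left(184 \right)}}{8193 + I} = \frac{\left(-210 - 358 \left(-137\right)\right) - 58}{8193 + 7082} = \frac{\left(-210 + 49046\right) - 58}{15275} = \left(48836 - 58\right) \frac{1}{15275} = 48778 \cdot \frac{1}{15275} = \frac{48778}{15275}$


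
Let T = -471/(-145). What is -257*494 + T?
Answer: -18408439/145 ≈ -1.2695e+5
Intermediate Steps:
T = 471/145 (T = -471*(-1/145) = 471/145 ≈ 3.2483)
-257*494 + T = -257*494 + 471/145 = -126958 + 471/145 = -18408439/145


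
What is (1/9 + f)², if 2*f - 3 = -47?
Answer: 38809/81 ≈ 479.12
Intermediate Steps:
f = -22 (f = 3/2 + (½)*(-47) = 3/2 - 47/2 = -22)
(1/9 + f)² = (1/9 - 22)² = (⅑ - 22)² = (-197/9)² = 38809/81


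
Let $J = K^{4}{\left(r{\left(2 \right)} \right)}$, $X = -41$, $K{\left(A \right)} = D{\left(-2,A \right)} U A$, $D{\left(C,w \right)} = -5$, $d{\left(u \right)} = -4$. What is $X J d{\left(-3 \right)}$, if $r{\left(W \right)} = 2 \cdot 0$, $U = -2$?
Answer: $0$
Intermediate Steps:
$r{\left(W \right)} = 0$
$K{\left(A \right)} = 10 A$ ($K{\left(A \right)} = \left(-5\right) \left(-2\right) A = 10 A$)
$J = 0$ ($J = \left(10 \cdot 0\right)^{4} = 0^{4} = 0$)
$X J d{\left(-3 \right)} = \left(-41\right) 0 \left(-4\right) = 0 \left(-4\right) = 0$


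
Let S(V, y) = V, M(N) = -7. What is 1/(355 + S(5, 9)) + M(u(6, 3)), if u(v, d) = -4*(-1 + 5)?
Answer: -2519/360 ≈ -6.9972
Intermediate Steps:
u(v, d) = -16 (u(v, d) = -4*4 = -16)
1/(355 + S(5, 9)) + M(u(6, 3)) = 1/(355 + 5) - 7 = 1/360 - 7 = -2519/360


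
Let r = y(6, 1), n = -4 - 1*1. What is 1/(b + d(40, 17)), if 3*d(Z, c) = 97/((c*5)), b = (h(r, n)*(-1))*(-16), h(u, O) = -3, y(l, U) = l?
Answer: -255/12143 ≈ -0.021000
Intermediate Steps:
n = -5 (n = -4 - 1 = -5)
r = 6
b = -48 (b = -3*(-1)*(-16) = 3*(-16) = -48)
d(Z, c) = 97/(15*c) (d(Z, c) = (97/((c*5)))/3 = (97/((5*c)))/3 = (97*(1/(5*c)))/3 = (97/(5*c))/3 = 97/(15*c))
1/(b + d(40, 17)) = 1/(-48 + (97/15)/17) = 1/(-48 + (97/15)*(1/17)) = 1/(-48 + 97/255) = 1/(-12143/255) = -255/12143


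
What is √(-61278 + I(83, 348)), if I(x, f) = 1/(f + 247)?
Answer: I*√21693943355/595 ≈ 247.54*I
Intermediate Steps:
I(x, f) = 1/(247 + f)
√(-61278 + I(83, 348)) = √(-61278 + 1/(247 + 348)) = √(-61278 + 1/595) = √(-36460409/595) = I*√21693943355/595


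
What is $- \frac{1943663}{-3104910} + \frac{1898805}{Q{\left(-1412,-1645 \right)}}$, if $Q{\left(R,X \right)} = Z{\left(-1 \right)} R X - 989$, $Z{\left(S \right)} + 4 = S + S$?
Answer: $\frac{21194046429877}{43274462676390} \approx 0.48976$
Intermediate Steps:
$Z{\left(S \right)} = -4 + 2 S$ ($Z{\left(S \right)} = -4 + \left(S + S\right) = -4 + 2 S$)
$Q{\left(R,X \right)} = -989 - 6 R X$ ($Q{\left(R,X \right)} = \left(-4 + 2 \left(-1\right)\right) R X - 989 = \left(-4 - 2\right) R X - 989 = - 6 R X - 989 = -989 - 6 R X$)
$- \frac{1943663}{-3104910} + \frac{1898805}{Q{\left(-1412,-1645 \right)}} = - \frac{1943663}{-3104910} + \frac{1898805}{-989 - \left(-8472\right) \left(-1645\right)} = \left(-1943663\right) \left(- \frac{1}{3104910}\right) + \frac{1898805}{-989 - 13936440} = \frac{1943663}{3104910} + \frac{1898805}{-13937429} = \frac{1943663}{3104910} + 1898805 \left(- \frac{1}{13937429}\right) = \frac{1943663}{3104910} - \frac{1898805}{13937429} = \frac{21194046429877}{43274462676390}$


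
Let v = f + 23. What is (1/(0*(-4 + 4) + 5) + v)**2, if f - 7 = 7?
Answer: 34596/25 ≈ 1383.8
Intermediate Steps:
f = 14 (f = 7 + 7 = 14)
v = 37 (v = 14 + 23 = 37)
(1/(0*(-4 + 4) + 5) + v)**2 = (1/(0*(-4 + 4) + 5) + 37)**2 = (1/(0*0 + 5) + 37)**2 = (1/(0 + 5) + 37)**2 = (1/5 + 37)**2 = (186/5)**2 = 34596/25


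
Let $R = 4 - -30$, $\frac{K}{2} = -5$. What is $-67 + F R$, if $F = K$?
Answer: $-407$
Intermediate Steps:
$K = -10$ ($K = 2 \left(-5\right) = -10$)
$F = -10$
$R = 34$ ($R = 4 + 30 = 34$)
$-67 + F R = -67 - 340 = -407$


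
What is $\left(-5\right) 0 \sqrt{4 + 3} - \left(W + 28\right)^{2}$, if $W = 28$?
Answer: $-3136$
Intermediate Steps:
$\left(-5\right) 0 \sqrt{4 + 3} - \left(W + 28\right)^{2} = \left(-5\right) 0 \sqrt{4 + 3} - \left(28 + 28\right)^{2} = 0 \sqrt{7} - 56^{2} = 0 - 3136 = -3136$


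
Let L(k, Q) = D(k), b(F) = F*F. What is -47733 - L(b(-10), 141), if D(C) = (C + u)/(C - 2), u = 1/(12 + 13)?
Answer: -116948351/2450 ≈ -47734.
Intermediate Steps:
u = 1/25 ≈ 0.040000
b(F) = F²
D(C) = (1/25 + C)/(-2 + C) (D(C) = (C + 1/25)/(C - 2) = (1/25 + C)/(-2 + C))
L(k, Q) = (1/25 + k)/(-2 + k)
-47733 - L(b(-10), 141) = -47733 - (1/25 + (-10)²)/(-2 + (-10)²) = -47733 - (1/25 + 100)/(-2 + 100) = -47733 - 2501/(98*25) = -47733 - 1*2501/2450 = -47733 - 2501/2450 = -116948351/2450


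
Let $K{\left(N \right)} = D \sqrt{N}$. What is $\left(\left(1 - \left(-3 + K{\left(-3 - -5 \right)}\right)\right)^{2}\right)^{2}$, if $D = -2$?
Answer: $1088 + 768 \sqrt{2} \approx 2174.1$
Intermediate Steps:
$K{\left(N \right)} = - 2 \sqrt{N}$
$\left(\left(1 - \left(-3 + K{\left(-3 - -5 \right)}\right)\right)^{2}\right)^{2} = \left(\left(1 - \left(-3 - 2 \sqrt{-3 - -5}\right)\right)^{2}\right)^{2} = \left(\left(1 - \left(-3 - 2 \sqrt{-3 + 5}\right)\right)^{2}\right)^{2} = \left(\left(1 - \left(-3 - 2 \sqrt{2}\right)\right)^{2}\right)^{2} = \left(\left(1 + \left(3 + 2 \sqrt{2}\right)\right)^{2}\right)^{2} = \left(\left(4 + 2 \sqrt{2}\right)^{2}\right)^{2} = \left(4 + 2 \sqrt{2}\right)^{4}$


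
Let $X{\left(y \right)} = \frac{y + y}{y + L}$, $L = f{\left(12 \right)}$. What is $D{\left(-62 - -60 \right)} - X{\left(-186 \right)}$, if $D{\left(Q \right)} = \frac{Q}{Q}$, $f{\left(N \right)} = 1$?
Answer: $- \frac{187}{185} \approx -1.0108$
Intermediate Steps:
$L = 1$
$X{\left(y \right)} = \frac{2 y}{1 + y}$ ($X{\left(y \right)} = \frac{y + y}{y + 1} = \frac{2 y}{1 + y}$)
$D{\left(Q \right)} = 1$
$D{\left(-62 - -60 \right)} - X{\left(-186 \right)} = 1 - 2 \left(-186\right) \frac{1}{1 - 186} = 1 - 2 \left(-186\right) \frac{1}{-185} = 1 - 2 \left(-186\right) \left(- \frac{1}{185}\right) = 1 - \frac{372}{185} = - \frac{187}{185}$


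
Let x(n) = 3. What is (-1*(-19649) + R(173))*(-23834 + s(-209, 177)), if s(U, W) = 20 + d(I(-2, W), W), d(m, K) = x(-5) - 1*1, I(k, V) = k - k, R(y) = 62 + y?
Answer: -473477808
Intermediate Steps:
I(k, V) = 0
d(m, K) = 2 (d(m, K) = 3 - 1*1 = 3 - 1 = 2)
s(U, W) = 22 (s(U, W) = 20 + 2 = 22)
(-1*(-19649) + R(173))*(-23834 + s(-209, 177)) = (-1*(-19649) + (62 + 173))*(-23834 + 22) = (19649 + 235)*(-23812) = 19884*(-23812) = -473477808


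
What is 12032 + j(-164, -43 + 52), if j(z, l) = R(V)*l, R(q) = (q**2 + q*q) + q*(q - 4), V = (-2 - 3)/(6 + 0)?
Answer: 48323/4 ≈ 12081.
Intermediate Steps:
V = -5/6 ≈ -0.83333
R(q) = 2*q**2 + q*(-4 + q) (R(q) = (q**2 + q**2) + q*(-4 + q) = 2*q**2 + q*(-4 + q))
j(z, l) = 65*l/12 (j(z, l) = (-5*(-4 + 3*(-5/6))/6)*l = (-5*(-4 - 5/2)/6)*l = (-5/6*(-13/2))*l = 65*l/12)
12032 + j(-164, -43 + 52) = 12032 + 65*(-43 + 52)/12 = 12032 + (65/12)*9 = 12032 + 195/4 = 48323/4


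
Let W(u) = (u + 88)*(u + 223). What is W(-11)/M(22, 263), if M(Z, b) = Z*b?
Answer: 742/263 ≈ 2.8213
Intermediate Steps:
W(u) = (88 + u)*(223 + u)
W(-11)/M(22, 263) = (19624 + (-11)**2 + 311*(-11))/((22*263)) = (19624 + 121 - 3421)/5786 = 16324*(1/5786) = 742/263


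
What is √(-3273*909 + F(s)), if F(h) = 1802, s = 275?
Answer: I*√2973355 ≈ 1724.3*I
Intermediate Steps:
√(-3273*909 + F(s)) = √(-3273*909 + 1802) = √(-2975157 + 1802) = √(-2973355) = I*√2973355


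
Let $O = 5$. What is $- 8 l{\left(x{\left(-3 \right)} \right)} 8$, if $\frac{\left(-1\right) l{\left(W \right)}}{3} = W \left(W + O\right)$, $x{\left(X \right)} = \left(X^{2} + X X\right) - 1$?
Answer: $71808$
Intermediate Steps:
$x{\left(X \right)} = -1 + 2 X^{2}$ ($x{\left(X \right)} = \left(X^{2} + X^{2}\right) - 1 = 2 X^{2} - 1 = -1 + 2 X^{2}$)
$l{\left(W \right)} = - 3 W \left(5 + W\right)$ ($l{\left(W \right)} = - 3 W \left(W + 5\right) = - 3 W \left(5 + W\right)$)
$- 8 l{\left(x{\left(-3 \right)} \right)} 8 = - 8 \left(- 3 \left(-1 + 2 \left(-3\right)^{2}\right) \left(5 - \left(1 - 2 \left(-3\right)^{2}\right)\right)\right) 8 = - 8 \left(- 3 \left(-1 + 2 \cdot 9\right) \left(5 + \left(-1 + 2 \cdot 9\right)\right)\right) 8 = - 8 \left(- 3 \left(-1 + 18\right) \left(5 + \left(-1 + 18\right)\right)\right) 8 = - 8 \left(\left(-3\right) 17 \left(5 + 17\right)\right) 8 = - 8 \left(\left(-3\right) 17 \cdot 22\right) 8 = \left(-8\right) \left(-1122\right) 8 = 8976 \cdot 8 = 71808$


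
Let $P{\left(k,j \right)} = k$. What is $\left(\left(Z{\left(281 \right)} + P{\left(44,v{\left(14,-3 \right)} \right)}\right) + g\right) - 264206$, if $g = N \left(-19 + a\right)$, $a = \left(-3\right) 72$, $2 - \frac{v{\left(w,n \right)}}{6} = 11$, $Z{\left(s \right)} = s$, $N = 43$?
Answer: $-273986$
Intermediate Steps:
$v{\left(w,n \right)} = -54$ ($v{\left(w,n \right)} = 12 - 66 = -54$)
$a = -216$
$g = -10105$ ($g = 43 \left(-19 - 216\right) = 43 \left(-235\right) = -10105$)
$\left(\left(Z{\left(281 \right)} + P{\left(44,v{\left(14,-3 \right)} \right)}\right) + g\right) - 264206 = \left(\left(281 + 44\right) - 10105\right) - 264206 = \left(325 - 10105\right) - 264206 = -9780 - 264206 = -273986$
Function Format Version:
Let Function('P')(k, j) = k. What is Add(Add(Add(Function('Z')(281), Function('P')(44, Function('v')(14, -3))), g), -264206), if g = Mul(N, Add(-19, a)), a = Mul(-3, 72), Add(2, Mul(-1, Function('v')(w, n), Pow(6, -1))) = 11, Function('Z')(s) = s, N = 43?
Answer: -273986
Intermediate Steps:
Function('v')(w, n) = -54 (Function('v')(w, n) = Add(12, Mul(-6, 11)) = Add(12, -66) = -54)
a = -216
g = -10105 (g = Mul(43, Add(-19, -216)) = Mul(43, -235) = -10105)
Add(Add(Add(Function('Z')(281), Function('P')(44, Function('v')(14, -3))), g), -264206) = Add(Add(Add(281, 44), -10105), -264206) = Add(Add(325, -10105), -264206) = Add(-9780, -264206) = -273986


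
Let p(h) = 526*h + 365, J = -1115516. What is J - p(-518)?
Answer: -843413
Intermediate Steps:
p(h) = 365 + 526*h
J - p(-518) = -1115516 - (365 + 526*(-518)) = -1115516 - (365 - 272468) = -1115516 - 1*(-272103) = -1115516 + 272103 = -843413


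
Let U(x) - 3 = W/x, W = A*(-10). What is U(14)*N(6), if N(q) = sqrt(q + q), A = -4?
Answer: 82*sqrt(3)/7 ≈ 20.290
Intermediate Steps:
W = 40 (W = -4*(-10) = 40)
U(x) = 3 + 40/x
N(q) = sqrt(2)*sqrt(q) (N(q) = sqrt(2*q) = sqrt(2)*sqrt(q))
U(14)*N(6) = (3 + 40/14)*(sqrt(2)*sqrt(6)) = (3 + 40*(1/14))*(2*sqrt(3)) = (3 + 20/7)*(2*sqrt(3)) = 41*(2*sqrt(3))/7 = 82*sqrt(3)/7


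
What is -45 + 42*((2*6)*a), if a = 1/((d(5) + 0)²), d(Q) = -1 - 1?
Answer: 81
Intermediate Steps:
d(Q) = -2
a = ¼ (a = 1/((-2 + 0)²) = 1/((-2)²) = 1/4 = ¼ ≈ 0.25000)
-45 + 42*((2*6)*a) = -45 + 42*((2*6)*(¼)) = -45 + 42*(12*(¼)) = -45 + 42*3 = -45 + 126 = 81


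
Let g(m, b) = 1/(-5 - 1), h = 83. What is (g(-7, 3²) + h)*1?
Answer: 497/6 ≈ 82.833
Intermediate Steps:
g(m, b) = -⅙ (g(m, b) = 1/(-6) = -⅙)
(g(-7, 3²) + h)*1 = (-⅙ + 83)*1 = (497/6)*1 = 497/6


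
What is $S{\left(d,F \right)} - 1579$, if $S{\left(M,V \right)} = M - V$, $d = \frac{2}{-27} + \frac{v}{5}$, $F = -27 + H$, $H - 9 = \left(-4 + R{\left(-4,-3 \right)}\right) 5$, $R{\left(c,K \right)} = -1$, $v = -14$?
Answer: $- \frac{207748}{135} \approx -1538.9$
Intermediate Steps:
$H = -16$ ($H = 9 + \left(-4 - 1\right) 5 = 9 - 25 = -16$)
$F = -43$ ($F = -27 - 16 = -43$)
$d = - \frac{388}{135}$ ($d = \frac{2}{-27} - \frac{14}{5} = 2 \left(- \frac{1}{27}\right) - \frac{14}{5} = - \frac{2}{27} - \frac{14}{5} = - \frac{388}{135} \approx -2.8741$)
$S{\left(d,F \right)} - 1579 = \left(- \frac{388}{135} - -43\right) - 1579 = \left(- \frac{388}{135} + 43\right) - 1579 = \frac{5417}{135} - 1579 = - \frac{207748}{135}$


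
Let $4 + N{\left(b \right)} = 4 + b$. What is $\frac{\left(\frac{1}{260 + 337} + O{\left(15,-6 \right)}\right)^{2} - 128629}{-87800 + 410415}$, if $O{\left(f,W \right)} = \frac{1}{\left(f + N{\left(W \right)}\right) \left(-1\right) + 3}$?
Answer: $- \frac{36675618847}{91986311628} \approx -0.39871$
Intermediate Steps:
$N{\left(b \right)} = b$ ($N{\left(b \right)} = -4 + \left(4 + b\right) = b$)
$O{\left(f,W \right)} = \frac{1}{3 - W - f}$ ($O{\left(f,W \right)} = \frac{1}{\left(f + W\right) \left(-1\right) + 3} = \frac{1}{\left(W + f\right) \left(-1\right) + 3} = \frac{1}{\left(- W - f\right) + 3} = \frac{1}{3 - W - f}$)
$\frac{\left(\frac{1}{260 + 337} + O{\left(15,-6 \right)}\right)^{2} - 128629}{-87800 + 410415} = \frac{\left(\frac{1}{260 + 337} - \frac{1}{-3 - 6 + 15}\right)^{2} - 128629}{-87800 + 410415} = \frac{\left(\frac{1}{597} - \frac{1}{6}\right)^{2} - 128629}{322615} = \left(\left(\frac{1}{597} - \frac{1}{6}\right)^{2} - 128629\right) \frac{1}{322615} = \left(\left(- \frac{197}{1194}\right)^{2} - 128629\right) \frac{1}{322615} = \left(\frac{38809}{1425636} - 128629\right) \frac{1}{322615} = \left(- \frac{183378094235}{1425636}\right) \frac{1}{322615} = - \frac{36675618847}{91986311628}$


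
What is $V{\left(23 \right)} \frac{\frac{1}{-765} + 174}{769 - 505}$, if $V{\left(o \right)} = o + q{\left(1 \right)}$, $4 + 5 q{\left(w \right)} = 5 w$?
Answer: $\frac{3860161}{252450} \approx 15.291$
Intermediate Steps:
$q{\left(w \right)} = - \frac{4}{5} + w$ ($q{\left(w \right)} = - \frac{4}{5} + \frac{5 w}{5} = - \frac{4}{5} + w$)
$V{\left(o \right)} = \frac{1}{5} + o$ ($V{\left(o \right)} = o + \left(- \frac{4}{5} + 1\right) = o + \frac{1}{5} = \frac{1}{5} + o$)
$V{\left(23 \right)} \frac{\frac{1}{-765} + 174}{769 - 505} = \left(\frac{1}{5} + 23\right) \frac{\frac{1}{-765} + 174}{769 - 505} = \frac{116 \frac{- \frac{1}{765} + 174}{264}}{5} = \frac{116 \cdot \frac{133109}{765} \cdot \frac{1}{264}}{5} = \frac{116}{5} \cdot \frac{133109}{201960} = \frac{3860161}{252450}$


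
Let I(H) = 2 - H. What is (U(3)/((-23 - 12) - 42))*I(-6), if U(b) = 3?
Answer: -24/77 ≈ -0.31169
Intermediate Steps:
(U(3)/((-23 - 12) - 42))*I(-6) = (3/((-23 - 12) - 42))*(2 - 1*(-6)) = (3/(-35 - 42))*(2 + 6) = (3/(-77))*8 = -1/77*3*8 = -3/77*8 = -24/77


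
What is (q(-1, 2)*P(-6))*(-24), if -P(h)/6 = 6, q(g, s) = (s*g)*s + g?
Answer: -4320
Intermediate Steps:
q(g, s) = g + g*s² (q(g, s) = (g*s)*s + g = g*s² + g = g + g*s²)
P(h) = -36 (P(h) = -6*6 = -36)
(q(-1, 2)*P(-6))*(-24) = (-(1 + 2²)*(-36))*(-24) = (-(1 + 4)*(-36))*(-24) = (-1*5*(-36))*(-24) = -5*(-36)*(-24) = 180*(-24) = -4320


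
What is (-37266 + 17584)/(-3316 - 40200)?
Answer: 9841/21758 ≈ 0.45229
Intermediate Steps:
(-37266 + 17584)/(-3316 - 40200) = -19682/(-43516) = -19682*(-1/43516) = 9841/21758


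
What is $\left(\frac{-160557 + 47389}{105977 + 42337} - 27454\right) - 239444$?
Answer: $- \frac{19792411570}{74157} \approx -2.669 \cdot 10^{5}$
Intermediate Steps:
$\left(\frac{-160557 + 47389}{105977 + 42337} - 27454\right) - 239444 = \left(- \frac{113168}{148314} - 27454\right) - 239444 = \left(\left(-113168\right) \frac{1}{148314} - 27454\right) - 239444 = \left(- \frac{56584}{74157} - 27454\right) - 239444 = - \frac{2035962862}{74157} - 239444 = - \frac{19792411570}{74157}$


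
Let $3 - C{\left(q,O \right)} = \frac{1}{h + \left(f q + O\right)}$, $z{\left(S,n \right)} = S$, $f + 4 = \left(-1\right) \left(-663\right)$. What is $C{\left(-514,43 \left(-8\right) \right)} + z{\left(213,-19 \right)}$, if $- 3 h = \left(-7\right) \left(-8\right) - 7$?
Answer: $\frac{219727947}{1017259} \approx 216.0$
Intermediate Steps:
$f = 659$ ($f = -4 - -663 = -4 + 663 = 659$)
$h = - \frac{49}{3}$ ($h = - \frac{\left(-7\right) \left(-8\right) - 7}{3} = - \frac{56 - 7}{3} = \left(- \frac{1}{3}\right) 49 = - \frac{49}{3} \approx -16.333$)
$C{\left(q,O \right)} = 3 - \frac{1}{- \frac{49}{3} + O + 659 q}$ ($C{\left(q,O \right)} = 3 - \frac{1}{- \frac{49}{3} + \left(659 q + O\right)} = 3 - \frac{1}{- \frac{49}{3} + \left(O + 659 q\right)} = 3 - \frac{1}{- \frac{49}{3} + O + 659 q}$)
$C{\left(-514,43 \left(-8\right) \right)} + z{\left(213,-19 \right)} = \frac{3 \left(-50 + 3 \cdot 43 \left(-8\right) + 1977 \left(-514\right)\right)}{-49 + 3 \cdot 43 \left(-8\right) + 1977 \left(-514\right)} + 213 = \frac{3 \left(-50 + 3 \left(-344\right) - 1016178\right)}{-49 + 3 \left(-344\right) - 1016178} + 213 = \frac{3 \left(-50 - 1032 - 1016178\right)}{-49 - 1032 - 1016178} + 213 = 3 \frac{1}{-1017259} \left(-1017260\right) + 213 = 3 \left(- \frac{1}{1017259}\right) \left(-1017260\right) + 213 = \frac{3051780}{1017259} + 213 = \frac{219727947}{1017259}$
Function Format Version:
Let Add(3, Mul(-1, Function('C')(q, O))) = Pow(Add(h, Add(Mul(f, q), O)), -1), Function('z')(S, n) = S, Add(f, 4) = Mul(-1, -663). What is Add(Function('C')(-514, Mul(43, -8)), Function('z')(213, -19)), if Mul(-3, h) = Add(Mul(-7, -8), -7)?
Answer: Rational(219727947, 1017259) ≈ 216.00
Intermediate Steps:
f = 659 (f = Add(-4, Mul(-1, -663)) = Add(-4, 663) = 659)
h = Rational(-49, 3) (h = Mul(Rational(-1, 3), Add(Mul(-7, -8), -7)) = Mul(Rational(-1, 3), Add(56, -7)) = Mul(Rational(-1, 3), 49) = Rational(-49, 3) ≈ -16.333)
Function('C')(q, O) = Add(3, Mul(-1, Pow(Add(Rational(-49, 3), O, Mul(659, q)), -1))) (Function('C')(q, O) = Add(3, Mul(-1, Pow(Add(Rational(-49, 3), Add(Mul(659, q), O)), -1))) = Add(3, Mul(-1, Pow(Add(Rational(-49, 3), Add(O, Mul(659, q))), -1))) = Add(3, Mul(-1, Pow(Add(Rational(-49, 3), O, Mul(659, q)), -1))))
Add(Function('C')(-514, Mul(43, -8)), Function('z')(213, -19)) = Add(Mul(3, Pow(Add(-49, Mul(3, Mul(43, -8)), Mul(1977, -514)), -1), Add(-50, Mul(3, Mul(43, -8)), Mul(1977, -514))), 213) = Add(Mul(3, Pow(Add(-49, Mul(3, -344), -1016178), -1), Add(-50, Mul(3, -344), -1016178)), 213) = Add(Mul(3, Pow(Add(-49, -1032, -1016178), -1), Add(-50, -1032, -1016178)), 213) = Add(Mul(3, Pow(-1017259, -1), -1017260), 213) = Add(Mul(3, Rational(-1, 1017259), -1017260), 213) = Add(Rational(3051780, 1017259), 213) = Rational(219727947, 1017259)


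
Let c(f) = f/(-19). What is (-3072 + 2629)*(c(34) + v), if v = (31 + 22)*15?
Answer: -6676453/19 ≈ -3.5139e+5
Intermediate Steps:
v = 795 (v = 53*15 = 795)
c(f) = -f/19 (c(f) = f*(-1/19) = -f/19)
(-3072 + 2629)*(c(34) + v) = (-3072 + 2629)*(-1/19*34 + 795) = -443*(-34/19 + 795) = -443*15071/19 = -6676453/19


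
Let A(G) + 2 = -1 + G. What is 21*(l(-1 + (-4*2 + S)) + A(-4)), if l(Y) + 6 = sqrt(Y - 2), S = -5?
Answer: -273 + 84*I ≈ -273.0 + 84.0*I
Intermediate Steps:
A(G) = -3 + G (A(G) = -2 + (-1 + G) = -3 + G)
l(Y) = -6 + sqrt(-2 + Y) (l(Y) = -6 + sqrt(Y - 2) = -6 + sqrt(-2 + Y))
21*(l(-1 + (-4*2 + S)) + A(-4)) = 21*((-6 + sqrt(-2 + (-1 + (-4*2 - 5)))) + (-3 - 4)) = 21*((-6 + sqrt(-2 + (-1 + (-8 - 5)))) - 7) = 21*((-6 + sqrt(-2 + (-1 - 13))) - 7) = 21*((-6 + sqrt(-2 - 14)) - 7) = 21*((-6 + sqrt(-16)) - 7) = 21*((-6 + 4*I) - 7) = 21*(-13 + 4*I) = -273 + 84*I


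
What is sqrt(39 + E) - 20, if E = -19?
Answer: -20 + 2*sqrt(5) ≈ -15.528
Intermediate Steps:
sqrt(39 + E) - 20 = sqrt(39 - 19) - 20 = sqrt(20) - 20 = 2*sqrt(5) - 20 = -20 + 2*sqrt(5)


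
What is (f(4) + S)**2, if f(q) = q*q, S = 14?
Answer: 900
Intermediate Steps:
f(q) = q**2
(f(4) + S)**2 = (4**2 + 14)**2 = (16 + 14)**2 = 30**2 = 900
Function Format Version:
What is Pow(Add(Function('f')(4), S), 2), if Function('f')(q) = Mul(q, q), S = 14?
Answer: 900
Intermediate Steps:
Function('f')(q) = Pow(q, 2)
Pow(Add(Function('f')(4), S), 2) = Pow(Add(Pow(4, 2), 14), 2) = Pow(Add(16, 14), 2) = Pow(30, 2) = 900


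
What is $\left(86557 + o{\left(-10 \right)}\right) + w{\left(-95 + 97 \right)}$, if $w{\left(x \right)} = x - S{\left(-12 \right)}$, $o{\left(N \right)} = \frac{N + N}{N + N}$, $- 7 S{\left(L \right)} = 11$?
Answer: $\frac{605931}{7} \approx 86562.0$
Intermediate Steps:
$S{\left(L \right)} = - \frac{11}{7}$ ($S{\left(L \right)} = \left(- \frac{1}{7}\right) 11 = - \frac{11}{7}$)
$o{\left(N \right)} = 1$ ($o{\left(N \right)} = \frac{2 N}{2 N} = 2 N \frac{1}{2 N} = 1$)
$w{\left(x \right)} = \frac{11}{7} + x$ ($w{\left(x \right)} = x - - \frac{11}{7} = x + \frac{11}{7} = \frac{11}{7} + x$)
$\left(86557 + o{\left(-10 \right)}\right) + w{\left(-95 + 97 \right)} = \left(86557 + 1\right) + \left(\frac{11}{7} + \left(-95 + 97\right)\right) = 86558 + \left(\frac{11}{7} + 2\right) = 86558 + \frac{25}{7} = \frac{605931}{7}$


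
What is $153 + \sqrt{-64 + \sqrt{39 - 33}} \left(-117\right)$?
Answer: $153 - 117 \sqrt{-64 + \sqrt{6}} \approx 153.0 - 917.91 i$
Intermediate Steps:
$153 + \sqrt{-64 + \sqrt{39 - 33}} \left(-117\right) = 153 + \sqrt{-64 + \sqrt{6}} \left(-117\right) = 153 - 117 \sqrt{-64 + \sqrt{6}}$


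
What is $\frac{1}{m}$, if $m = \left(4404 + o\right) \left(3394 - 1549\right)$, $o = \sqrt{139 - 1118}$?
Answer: $\frac{1468}{11928659925} - \frac{i \sqrt{979}}{35785979775} \approx 1.2306 \cdot 10^{-7} - 8.7434 \cdot 10^{-10} i$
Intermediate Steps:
$o = i \sqrt{979}$ ($o = \sqrt{-979} = i \sqrt{979} \approx 31.289 i$)
$m = 8125380 + 1845 i \sqrt{979}$ ($m = \left(4404 + i \sqrt{979}\right) \left(3394 - 1549\right) = \left(4404 + i \sqrt{979}\right) 1845 = 8125380 + 1845 i \sqrt{979} \approx 8.1254 \cdot 10^{6} + 57728.0 i$)
$\frac{1}{m} = \frac{1}{8125380 + 1845 i \sqrt{979}}$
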